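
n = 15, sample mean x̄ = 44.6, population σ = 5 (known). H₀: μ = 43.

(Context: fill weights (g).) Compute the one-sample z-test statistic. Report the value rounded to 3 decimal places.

test statistic = 1.239

SE = σ/√n = 5/√15 = 1.2910
z = (x̄−μ₀)/SE = (44.6−43)/1.2910 = 1.2394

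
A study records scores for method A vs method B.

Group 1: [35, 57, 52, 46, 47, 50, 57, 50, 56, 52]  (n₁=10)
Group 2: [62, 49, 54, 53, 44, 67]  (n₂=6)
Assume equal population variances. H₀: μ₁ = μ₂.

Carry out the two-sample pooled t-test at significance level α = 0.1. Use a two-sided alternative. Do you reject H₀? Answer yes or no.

reject H₀: no

x̄₁=50.200, s₁=6.596, n₁=10
x̄₂=54.833, s₂=8.424, n₂=6
s_p² = [9·6.596² + 5·8.424²]/14 = 53.3167
SE = √(s_p²·(1/10+1/6)) = 3.7706
t = (50.200−54.833)/3.7706 = -1.2288
df = 14
p-value (two-sided) = 0.23941
At α=0.1: p ≥ α → fail to reject H₀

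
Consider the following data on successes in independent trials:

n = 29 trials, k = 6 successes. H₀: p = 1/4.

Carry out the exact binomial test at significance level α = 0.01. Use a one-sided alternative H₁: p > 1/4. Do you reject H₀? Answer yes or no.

reject H₀: no

Exact binomial: n=29, k=6, p₀=1/4=0.2500
P(X≥6) from Σ C(n,i)·p₀^i·(1−p₀)^(n−i)
p-value (one-sided, H₁ greater) = 0.76831
At α=0.01: p ≥ α → fail to reject H₀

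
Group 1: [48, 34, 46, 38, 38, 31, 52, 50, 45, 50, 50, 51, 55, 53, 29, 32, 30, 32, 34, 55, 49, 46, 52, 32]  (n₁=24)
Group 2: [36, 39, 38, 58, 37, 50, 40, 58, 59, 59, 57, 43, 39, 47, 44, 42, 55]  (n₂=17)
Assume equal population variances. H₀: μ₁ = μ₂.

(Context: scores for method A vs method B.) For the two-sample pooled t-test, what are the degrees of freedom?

degrees of freedom = 39

df = n₁ + n₂ − 2 = 24 + 17 − 2 = 39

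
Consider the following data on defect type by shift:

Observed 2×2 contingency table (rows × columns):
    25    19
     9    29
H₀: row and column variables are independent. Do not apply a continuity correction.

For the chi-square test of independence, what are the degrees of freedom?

df = (r−1)(c−1) = (2−1)·(2−1) = 1

degrees of freedom = 1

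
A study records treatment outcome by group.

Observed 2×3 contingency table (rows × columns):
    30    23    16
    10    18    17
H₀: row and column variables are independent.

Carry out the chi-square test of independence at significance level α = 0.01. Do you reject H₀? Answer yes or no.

Row totals [69, 45], col totals [40, 41, 33], n=114
χ² = (30−24.21)²/24.21 + (23−24.82)²/24.82 + (16−19.97)²/19.97 + (10−15.79)²/15.79 + (18−16.18)²/16.18 + (17−13.03)²/13.03 = 5.8466
df = 2
p-value (upper-tail) = 0.05376
At α=0.01: p ≥ α → fail to reject H₀

reject H₀: no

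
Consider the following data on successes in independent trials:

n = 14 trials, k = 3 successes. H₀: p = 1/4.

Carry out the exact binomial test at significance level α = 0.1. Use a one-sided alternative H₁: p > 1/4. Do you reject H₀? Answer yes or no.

reject H₀: no

Exact binomial: n=14, k=3, p₀=1/4=0.2500
P(X≥3) from Σ C(n,i)·p₀^i·(1−p₀)^(n−i)
p-value (one-sided, H₁ greater) = 0.71887
At α=0.1: p ≥ α → fail to reject H₀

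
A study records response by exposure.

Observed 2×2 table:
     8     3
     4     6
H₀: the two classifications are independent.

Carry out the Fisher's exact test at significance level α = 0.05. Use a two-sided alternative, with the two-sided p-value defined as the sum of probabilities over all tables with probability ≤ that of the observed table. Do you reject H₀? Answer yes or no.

Margins: r₁=11, r₂=10, c₁=12, c₂=9, n=21
p_obs = C(11,8)·C(10,4)/C(21,12); sum pmf over tables with pmf ≤ p_obs
p-value (two-sided) = 0.19838
At α=0.05: p ≥ α → fail to reject H₀

reject H₀: no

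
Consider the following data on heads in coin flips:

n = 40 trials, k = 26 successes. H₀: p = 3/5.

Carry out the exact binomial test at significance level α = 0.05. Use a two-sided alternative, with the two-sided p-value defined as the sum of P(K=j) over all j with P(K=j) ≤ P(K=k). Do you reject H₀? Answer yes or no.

reject H₀: no

Exact binomial: n=40, k=26, p₀=3/5=0.6000
P(X=j) = C(n,j)·p₀^j·(1−p₀)^(n−j); p = Σ P(X=j) over j with P(X=j) ≤ P(X=26)
p-value (two-sided) = 0.62891
At α=0.05: p ≥ α → fail to reject H₀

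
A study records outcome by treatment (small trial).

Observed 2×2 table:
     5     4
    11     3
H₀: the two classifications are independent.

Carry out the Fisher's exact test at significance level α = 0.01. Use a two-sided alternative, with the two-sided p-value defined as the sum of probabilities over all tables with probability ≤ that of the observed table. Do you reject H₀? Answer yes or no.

reject H₀: no

Margins: r₁=9, r₂=14, c₁=16, c₂=7, n=23
p_obs = C(9,5)·C(14,11)/C(23,16); sum pmf over tables with pmf ≤ p_obs
p-value (two-sided) = 0.36304
At α=0.01: p ≥ α → fail to reject H₀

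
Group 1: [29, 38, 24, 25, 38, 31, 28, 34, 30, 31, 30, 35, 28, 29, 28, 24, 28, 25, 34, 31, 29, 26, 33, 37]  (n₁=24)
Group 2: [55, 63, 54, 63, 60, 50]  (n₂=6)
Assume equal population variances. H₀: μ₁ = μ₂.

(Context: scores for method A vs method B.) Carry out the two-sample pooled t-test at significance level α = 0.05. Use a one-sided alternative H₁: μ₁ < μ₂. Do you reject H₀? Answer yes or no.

x̄₁=30.208, s₁=4.180, n₁=24
x̄₂=57.500, s₂=5.320, n₂=6
s_p² = [23·4.180² + 5·5.320²]/28 = 19.4092
SE = √(s_p²·(1/24+1/6)) = 2.0109
t = (30.208−57.500)/2.0109 = -13.5721
df = 28
p-value (one-sided, H₁ less) = 0.00000
At α=0.05: p < α → reject H₀

reject H₀: yes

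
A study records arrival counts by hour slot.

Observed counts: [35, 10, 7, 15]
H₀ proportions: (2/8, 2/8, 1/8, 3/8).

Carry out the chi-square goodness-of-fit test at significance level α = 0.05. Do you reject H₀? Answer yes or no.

n = 67; E_i = n·p_i = [16.75, 16.75, 8.38, 25.12]
χ² = (35−16.75)²/16.75 + (10−16.75)²/16.75 + (7−8.38)²/8.38 + (15−25.12)²/25.12 = 26.9104
df = 3
p-value (upper-tail) = 0.00001
At α=0.05: p < α → reject H₀

reject H₀: yes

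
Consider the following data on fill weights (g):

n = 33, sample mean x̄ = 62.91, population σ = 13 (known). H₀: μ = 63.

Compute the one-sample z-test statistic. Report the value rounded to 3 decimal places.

test statistic = -0.040

SE = σ/√n = 13/√33 = 2.2630
z = (x̄−μ₀)/SE = (62.91−63)/2.2630 = -0.0398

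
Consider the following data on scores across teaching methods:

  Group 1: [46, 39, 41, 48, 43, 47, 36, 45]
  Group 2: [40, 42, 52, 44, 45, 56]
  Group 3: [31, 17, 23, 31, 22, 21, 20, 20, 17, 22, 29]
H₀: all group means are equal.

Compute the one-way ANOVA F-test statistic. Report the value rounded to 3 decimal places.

test statistic = 55.643

Group means [43.12, 46.50, 23.00], grand mean 35.080
SSB = Σnᵢ(x̄ᵢ−x̄)² = 2905.465; SSW = ΣΣ(x−x̄ᵢ)² = 574.375
MSB = 2905.465/2 = 1452.7325; MSW = 574.375/22 = 26.1080
F = MSB/MSW = 55.6433
df = (2, 22)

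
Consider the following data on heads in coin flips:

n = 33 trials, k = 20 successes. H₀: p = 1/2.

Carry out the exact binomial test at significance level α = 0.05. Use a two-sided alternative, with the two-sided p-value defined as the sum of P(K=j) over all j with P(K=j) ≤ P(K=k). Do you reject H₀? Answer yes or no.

reject H₀: no

Exact binomial: n=33, k=20, p₀=1/2=0.5000
P(X=j) = C(n,j)·p₀^j·(1−p₀)^(n−j); p = Σ P(X=j) over j with P(X=j) ≤ P(X=20)
p-value (two-sided) = 0.29621
At α=0.05: p ≥ α → fail to reject H₀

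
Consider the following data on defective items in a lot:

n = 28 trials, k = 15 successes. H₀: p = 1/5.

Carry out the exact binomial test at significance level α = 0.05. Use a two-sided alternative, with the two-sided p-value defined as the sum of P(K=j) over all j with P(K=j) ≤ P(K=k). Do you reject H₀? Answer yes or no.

Exact binomial: n=28, k=15, p₀=1/5=0.2000
P(X=j) = C(n,j)·p₀^j·(1−p₀)^(n−j); p = Σ P(X=j) over j with P(X=j) ≤ P(X=15)
p-value (two-sided) = 0.00008
At α=0.05: p < α → reject H₀

reject H₀: yes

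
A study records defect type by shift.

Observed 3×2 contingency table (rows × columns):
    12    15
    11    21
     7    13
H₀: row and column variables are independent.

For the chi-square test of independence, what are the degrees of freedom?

df = (r−1)(c−1) = (3−1)·(2−1) = 2

degrees of freedom = 2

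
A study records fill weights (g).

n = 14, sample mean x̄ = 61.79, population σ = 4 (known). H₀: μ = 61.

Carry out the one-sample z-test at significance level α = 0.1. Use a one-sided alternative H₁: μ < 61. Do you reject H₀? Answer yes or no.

reject H₀: no

SE = σ/√n = 4/√14 = 1.0690
z = (x̄−μ₀)/SE = (61.79−61)/1.0690 = 0.7390
p-value (one-sided, H₁ less) = 0.77004
At α=0.1: p ≥ α → fail to reject H₀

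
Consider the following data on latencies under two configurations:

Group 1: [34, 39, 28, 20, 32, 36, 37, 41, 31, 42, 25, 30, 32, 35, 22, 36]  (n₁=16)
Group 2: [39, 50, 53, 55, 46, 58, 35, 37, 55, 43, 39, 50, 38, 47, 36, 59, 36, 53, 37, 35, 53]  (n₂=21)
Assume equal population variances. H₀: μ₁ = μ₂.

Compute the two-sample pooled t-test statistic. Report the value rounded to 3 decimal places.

test statistic = -5.112

x̄₁=32.500, s₁=6.377, n₁=16
x̄₂=45.429, s₂=8.435, n₂=21
s_p² = [15·6.377² + 20·8.435²]/35 = 58.0898
SE = √(s_p²·(1/16+1/21)) = 2.5292
t = (32.500−45.429)/2.5292 = -5.1117
df = 35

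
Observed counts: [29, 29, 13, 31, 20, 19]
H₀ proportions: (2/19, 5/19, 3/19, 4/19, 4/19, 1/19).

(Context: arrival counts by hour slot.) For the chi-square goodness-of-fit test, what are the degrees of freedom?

degrees of freedom = 5

df = k − 1 = 6 − 1 = 5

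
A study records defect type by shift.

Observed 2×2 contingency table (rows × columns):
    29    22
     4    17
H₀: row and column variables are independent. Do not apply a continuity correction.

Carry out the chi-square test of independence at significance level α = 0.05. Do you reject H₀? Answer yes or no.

Row totals [51, 21], col totals [33, 39], n=72
χ² = (29−23.38)²/23.38 + (22−27.62)²/27.62 + (4−9.62)²/9.62 + (17−11.38)²/11.38 = 8.5679
df = 1
p-value (upper-tail) = 0.00342
At α=0.05: p < α → reject H₀

reject H₀: yes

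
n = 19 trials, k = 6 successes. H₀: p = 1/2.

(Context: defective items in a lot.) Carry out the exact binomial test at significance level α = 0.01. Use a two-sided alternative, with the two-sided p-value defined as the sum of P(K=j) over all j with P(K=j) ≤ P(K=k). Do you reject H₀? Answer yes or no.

reject H₀: no

Exact binomial: n=19, k=6, p₀=1/2=0.5000
P(X=j) = C(n,j)·p₀^j·(1−p₀)^(n−j); p = Σ P(X=j) over j with P(X=j) ≤ P(X=6)
p-value (two-sided) = 0.16707
At α=0.01: p ≥ α → fail to reject H₀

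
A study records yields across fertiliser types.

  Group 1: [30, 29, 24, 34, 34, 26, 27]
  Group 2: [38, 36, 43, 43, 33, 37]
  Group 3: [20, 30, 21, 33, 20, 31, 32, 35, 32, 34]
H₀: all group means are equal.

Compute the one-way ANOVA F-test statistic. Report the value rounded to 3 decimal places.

Group means [29.14, 38.33, 28.80], grand mean 31.391
SSB = Σnᵢ(x̄ᵢ−x̄)² = 391.688; SSW = ΣΣ(x−x̄ᵢ)² = 493.790
MSB = 391.688/2 = 195.8439; MSW = 493.790/20 = 24.6895
F = MSB/MSW = 7.9323
df = (2, 20)

test statistic = 7.932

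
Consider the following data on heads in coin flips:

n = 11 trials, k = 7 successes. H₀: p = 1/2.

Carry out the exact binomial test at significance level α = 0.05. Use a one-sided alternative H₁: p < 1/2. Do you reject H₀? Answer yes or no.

reject H₀: no

Exact binomial: n=11, k=7, p₀=1/2=0.5000
P(X≤7) from Σ C(n,i)·p₀^i·(1−p₀)^(n−i)
p-value (one-sided, H₁ less) = 0.88672
At α=0.05: p ≥ α → fail to reject H₀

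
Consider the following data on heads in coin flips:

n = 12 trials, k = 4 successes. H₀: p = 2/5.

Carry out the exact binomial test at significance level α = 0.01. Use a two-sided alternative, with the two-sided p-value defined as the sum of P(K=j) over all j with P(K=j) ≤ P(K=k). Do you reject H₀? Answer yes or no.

reject H₀: no

Exact binomial: n=12, k=4, p₀=2/5=0.4000
P(X=j) = C(n,j)·p₀^j·(1−p₀)^(n−j); p = Σ P(X=j) over j with P(X=j) ≤ P(X=4)
p-value (two-sided) = 0.77297
At α=0.01: p ≥ α → fail to reject H₀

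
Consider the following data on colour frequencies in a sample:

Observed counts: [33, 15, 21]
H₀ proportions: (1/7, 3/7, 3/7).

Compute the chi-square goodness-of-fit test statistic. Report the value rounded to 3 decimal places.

test statistic = 64.000

n = 69; E_i = n·p_i = [9.86, 29.57, 29.57]
χ² = (33−9.86)²/9.86 + (15−29.57)²/29.57 + (21−29.57)²/29.57 = 64.0000
df = 2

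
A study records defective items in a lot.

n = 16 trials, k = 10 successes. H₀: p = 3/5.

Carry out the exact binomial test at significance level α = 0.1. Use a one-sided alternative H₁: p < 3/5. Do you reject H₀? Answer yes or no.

reject H₀: no

Exact binomial: n=16, k=10, p₀=3/5=0.6000
P(X≤10) from Σ C(n,i)·p₀^i·(1−p₀)^(n−i)
p-value (one-sided, H₁ less) = 0.67116
At α=0.1: p ≥ α → fail to reject H₀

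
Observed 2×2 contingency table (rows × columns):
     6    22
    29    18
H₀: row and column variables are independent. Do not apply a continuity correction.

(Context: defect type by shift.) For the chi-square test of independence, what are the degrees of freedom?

df = (r−1)(c−1) = (2−1)·(2−1) = 1

degrees of freedom = 1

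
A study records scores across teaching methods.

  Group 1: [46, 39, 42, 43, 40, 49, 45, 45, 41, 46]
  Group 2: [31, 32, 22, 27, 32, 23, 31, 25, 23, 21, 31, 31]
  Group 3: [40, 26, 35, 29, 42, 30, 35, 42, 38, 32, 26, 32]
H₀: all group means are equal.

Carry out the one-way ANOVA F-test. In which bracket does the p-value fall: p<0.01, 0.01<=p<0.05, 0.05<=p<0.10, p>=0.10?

Group means [43.60, 27.42, 33.92], grand mean 34.471
SSB = Σnᵢ(x̄ᵢ−x̄)² = 1434.237; SSW = ΣΣ(x−x̄ᵢ)² = 656.233
MSB = 1434.237/2 = 717.1186; MSW = 656.233/31 = 21.1688
F = MSB/MSW = 33.8762
df = (2, 31)
p-value (upper-tail) = 0.00000
→ bracket: p<0.01

p-value bracket: p<0.01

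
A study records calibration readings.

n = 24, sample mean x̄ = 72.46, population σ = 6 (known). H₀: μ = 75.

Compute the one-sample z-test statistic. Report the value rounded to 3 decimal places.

SE = σ/√n = 6/√24 = 1.2247
z = (x̄−μ₀)/SE = (72.46−75)/1.2247 = -2.0739

test statistic = -2.074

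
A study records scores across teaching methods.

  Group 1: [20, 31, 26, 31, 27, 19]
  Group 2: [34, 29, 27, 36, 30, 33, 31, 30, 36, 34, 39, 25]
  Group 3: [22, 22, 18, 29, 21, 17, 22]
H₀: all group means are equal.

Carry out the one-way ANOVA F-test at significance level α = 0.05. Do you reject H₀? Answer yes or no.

reject H₀: yes

Group means [25.67, 32.00, 21.57], grand mean 27.560
SSB = Σnᵢ(x̄ᵢ−x̄)² = 509.112; SSW = ΣΣ(x−x̄ᵢ)² = 407.048
MSB = 509.112/2 = 254.5562; MSW = 407.048/22 = 18.5022
F = MSB/MSW = 13.7582
df = (2, 22)
p-value (upper-tail) = 0.00013
At α=0.05: p < α → reject H₀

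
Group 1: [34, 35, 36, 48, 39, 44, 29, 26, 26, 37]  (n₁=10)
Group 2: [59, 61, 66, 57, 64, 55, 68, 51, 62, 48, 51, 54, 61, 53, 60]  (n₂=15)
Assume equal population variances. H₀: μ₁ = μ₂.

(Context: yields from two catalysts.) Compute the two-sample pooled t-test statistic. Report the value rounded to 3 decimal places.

test statistic = -8.585

x̄₁=35.400, s₁=7.214, n₁=10
x̄₂=58.000, s₂=5.904, n₂=15
s_p² = [9·7.214² + 14·5.904²]/23 = 41.5826
SE = √(s_p²·(1/10+1/15)) = 2.6326
t = (35.400−58.000)/2.6326 = -8.5848
df = 23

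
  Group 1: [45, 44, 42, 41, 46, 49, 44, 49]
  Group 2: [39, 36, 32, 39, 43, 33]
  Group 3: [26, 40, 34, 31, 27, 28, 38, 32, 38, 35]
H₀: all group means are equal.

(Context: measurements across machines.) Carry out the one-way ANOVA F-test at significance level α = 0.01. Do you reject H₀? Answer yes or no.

reject H₀: yes

Group means [45.00, 37.00, 32.90], grand mean 37.958
SSB = Σnᵢ(x̄ᵢ−x̄)² = 658.058; SSW = ΣΣ(x−x̄ᵢ)² = 364.900
MSB = 658.058/2 = 329.0292; MSW = 364.900/21 = 17.3762
F = MSB/MSW = 18.9356
df = (2, 21)
p-value (upper-tail) = 0.00002
At α=0.01: p < α → reject H₀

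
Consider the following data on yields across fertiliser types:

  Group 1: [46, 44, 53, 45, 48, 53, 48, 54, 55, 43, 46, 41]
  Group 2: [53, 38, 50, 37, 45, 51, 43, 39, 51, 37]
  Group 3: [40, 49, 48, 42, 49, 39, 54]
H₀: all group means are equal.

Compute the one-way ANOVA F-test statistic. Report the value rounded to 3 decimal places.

Group means [48.00, 44.40, 45.86], grand mean 46.241
SSB = Σnᵢ(x̄ᵢ−x̄)² = 72.053; SSW = ΣΣ(x−x̄ᵢ)² = 803.257
MSB = 72.053/2 = 36.0266; MSW = 803.257/26 = 30.8945
F = MSB/MSW = 1.1661
df = (2, 26)

test statistic = 1.166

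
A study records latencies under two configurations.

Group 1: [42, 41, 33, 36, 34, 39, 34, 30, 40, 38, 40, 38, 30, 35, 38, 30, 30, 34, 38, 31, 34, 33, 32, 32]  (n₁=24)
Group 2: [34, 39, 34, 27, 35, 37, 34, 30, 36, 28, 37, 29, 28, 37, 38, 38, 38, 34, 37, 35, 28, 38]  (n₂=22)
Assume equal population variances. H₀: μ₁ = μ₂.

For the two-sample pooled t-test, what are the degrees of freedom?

degrees of freedom = 44

df = n₁ + n₂ − 2 = 24 + 22 − 2 = 44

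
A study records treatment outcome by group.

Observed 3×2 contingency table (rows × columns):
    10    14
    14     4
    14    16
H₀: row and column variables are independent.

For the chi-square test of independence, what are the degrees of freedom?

df = (r−1)(c−1) = (3−1)·(2−1) = 2

degrees of freedom = 2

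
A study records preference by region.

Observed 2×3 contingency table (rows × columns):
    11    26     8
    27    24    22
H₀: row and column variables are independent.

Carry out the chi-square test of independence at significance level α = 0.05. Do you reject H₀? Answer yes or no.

Row totals [45, 73], col totals [38, 50, 30], n=118
χ² = (11−14.49)²/14.49 + (26−19.07)²/19.07 + (8−11.44)²/11.44 + (27−23.51)²/23.51 + (24−30.93)²/30.93 + (22−18.56)²/18.56 = 7.1062
df = 2
p-value (upper-tail) = 0.02864
At α=0.05: p < α → reject H₀

reject H₀: yes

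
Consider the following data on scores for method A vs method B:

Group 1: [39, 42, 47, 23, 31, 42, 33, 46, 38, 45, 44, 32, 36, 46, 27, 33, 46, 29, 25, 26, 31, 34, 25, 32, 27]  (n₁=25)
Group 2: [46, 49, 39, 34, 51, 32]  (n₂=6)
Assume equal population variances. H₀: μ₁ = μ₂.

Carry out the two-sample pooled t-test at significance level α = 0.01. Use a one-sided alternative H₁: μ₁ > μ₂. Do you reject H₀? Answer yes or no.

x̄₁=35.160, s₁=7.798, n₁=25
x̄₂=41.833, s₂=7.985, n₂=6
s_p² = [24·7.798² + 5·7.985²]/29 = 61.3170
SE = √(s_p²·(1/25+1/6)) = 3.5598
t = (35.160−41.833)/3.5598 = -1.8746
df = 29
p-value (one-sided, H₁ greater) = 0.96453
At α=0.01: p ≥ α → fail to reject H₀

reject H₀: no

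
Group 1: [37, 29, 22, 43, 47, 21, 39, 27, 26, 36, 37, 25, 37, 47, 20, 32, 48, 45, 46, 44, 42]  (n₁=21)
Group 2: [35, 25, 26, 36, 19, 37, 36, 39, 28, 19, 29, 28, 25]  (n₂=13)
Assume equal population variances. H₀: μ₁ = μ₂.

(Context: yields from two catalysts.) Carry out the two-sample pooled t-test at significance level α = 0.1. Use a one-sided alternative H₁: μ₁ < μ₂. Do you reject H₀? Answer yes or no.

x̄₁=35.714, s₁=9.408, n₁=21
x̄₂=29.385, s₂=6.702, n₂=13
s_p² = [20·9.408² + 12·6.702²]/32 = 72.1676
SE = √(s_p²·(1/21+1/13)) = 2.9980
t = (35.714−29.385)/2.9980 = 2.1113
df = 32
p-value (one-sided, H₁ less) = 0.97868
At α=0.1: p ≥ α → fail to reject H₀

reject H₀: no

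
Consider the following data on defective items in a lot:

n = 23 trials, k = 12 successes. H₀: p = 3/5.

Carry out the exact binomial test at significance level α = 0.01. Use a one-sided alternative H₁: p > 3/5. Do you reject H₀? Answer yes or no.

Exact binomial: n=23, k=12, p₀=3/5=0.6000
P(X≥12) from Σ C(n,i)·p₀^i·(1−p₀)^(n−i)
p-value (one-sided, H₁ greater) = 0.83636
At α=0.01: p ≥ α → fail to reject H₀

reject H₀: no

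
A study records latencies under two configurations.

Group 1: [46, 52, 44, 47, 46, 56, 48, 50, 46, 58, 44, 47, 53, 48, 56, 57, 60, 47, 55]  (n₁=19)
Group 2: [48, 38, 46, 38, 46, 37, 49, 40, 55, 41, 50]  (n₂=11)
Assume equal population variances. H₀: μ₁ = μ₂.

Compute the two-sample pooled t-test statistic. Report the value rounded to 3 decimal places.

test statistic = 3.000

x̄₁=50.526, s₁=5.125, n₁=19
x̄₂=44.364, s₂=5.921, n₂=11
s_p² = [18·5.125² + 10·5.921²]/28 = 29.4029
SE = √(s_p²·(1/19+1/11)) = 2.0544
t = (50.526−44.364)/2.0544 = 2.9998
df = 28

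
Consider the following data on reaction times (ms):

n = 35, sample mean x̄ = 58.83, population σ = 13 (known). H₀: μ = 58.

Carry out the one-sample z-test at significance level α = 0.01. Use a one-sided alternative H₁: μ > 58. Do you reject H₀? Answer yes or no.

SE = σ/√n = 13/√35 = 2.1974
z = (x̄−μ₀)/SE = (58.83−58)/2.1974 = 0.3777
p-value (one-sided, H₁ greater) = 0.35282
At α=0.01: p ≥ α → fail to reject H₀

reject H₀: no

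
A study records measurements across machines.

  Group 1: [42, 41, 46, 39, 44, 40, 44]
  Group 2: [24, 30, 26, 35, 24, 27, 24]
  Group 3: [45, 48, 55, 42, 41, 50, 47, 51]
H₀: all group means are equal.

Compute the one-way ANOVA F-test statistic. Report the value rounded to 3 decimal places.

test statistic = 52.631

Group means [42.29, 27.14, 47.38], grand mean 39.318
SSB = Σnᵢ(x̄ᵢ−x̄)² = 1618.612; SSW = ΣΣ(x−x̄ᵢ)² = 292.161
MSB = 1618.612/2 = 809.3060; MSW = 292.161/19 = 15.3769
F = MSB/MSW = 52.6314
df = (2, 19)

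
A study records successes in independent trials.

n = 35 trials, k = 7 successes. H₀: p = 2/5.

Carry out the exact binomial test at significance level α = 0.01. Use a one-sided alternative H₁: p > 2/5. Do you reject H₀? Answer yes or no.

Exact binomial: n=35, k=7, p₀=2/5=0.4000
P(X≥7) from Σ C(n,i)·p₀^i·(1−p₀)^(n−i)
p-value (one-sided, H₁ greater) = 0.99660
At α=0.01: p ≥ α → fail to reject H₀

reject H₀: no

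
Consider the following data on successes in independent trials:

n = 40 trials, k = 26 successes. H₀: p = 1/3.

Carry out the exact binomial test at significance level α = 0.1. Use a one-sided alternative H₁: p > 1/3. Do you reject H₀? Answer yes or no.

reject H₀: yes

Exact binomial: n=40, k=26, p₀=1/3=0.3333
P(X≥26) from Σ C(n,i)·p₀^i·(1−p₀)^(n−i)
p-value (one-sided, H₁ greater) = 0.00004
At α=0.1: p < α → reject H₀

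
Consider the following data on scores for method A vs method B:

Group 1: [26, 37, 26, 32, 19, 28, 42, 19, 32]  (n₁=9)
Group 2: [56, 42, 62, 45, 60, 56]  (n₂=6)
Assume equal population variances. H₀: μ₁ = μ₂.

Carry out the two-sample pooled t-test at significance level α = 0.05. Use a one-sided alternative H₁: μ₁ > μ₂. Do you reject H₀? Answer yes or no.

reject H₀: no

x̄₁=29.000, s₁=7.665, n₁=9
x̄₂=53.500, s₂=8.142, n₂=6
s_p² = [8·7.665² + 5·8.142²]/13 = 61.6538
SE = √(s_p²·(1/9+1/6)) = 4.1384
t = (29.000−53.500)/4.1384 = -5.9202
df = 13
p-value (one-sided, H₁ greater) = 0.99997
At α=0.05: p ≥ α → fail to reject H₀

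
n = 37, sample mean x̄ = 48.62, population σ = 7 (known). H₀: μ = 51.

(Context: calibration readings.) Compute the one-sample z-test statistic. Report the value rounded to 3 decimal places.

SE = σ/√n = 7/√37 = 1.1508
z = (x̄−μ₀)/SE = (48.62−51)/1.1508 = -2.0681

test statistic = -2.068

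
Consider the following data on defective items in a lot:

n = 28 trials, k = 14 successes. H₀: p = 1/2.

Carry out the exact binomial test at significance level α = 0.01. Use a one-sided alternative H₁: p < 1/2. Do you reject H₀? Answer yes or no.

Exact binomial: n=28, k=14, p₀=1/2=0.5000
P(X≤14) from Σ C(n,i)·p₀^i·(1−p₀)^(n−i)
p-value (one-sided, H₁ less) = 0.57472
At α=0.01: p ≥ α → fail to reject H₀

reject H₀: no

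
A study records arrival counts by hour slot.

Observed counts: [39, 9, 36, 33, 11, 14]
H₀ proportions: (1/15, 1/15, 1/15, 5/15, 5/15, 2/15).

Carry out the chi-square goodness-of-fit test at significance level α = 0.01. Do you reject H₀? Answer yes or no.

reject H₀: yes

n = 142; E_i = n·p_i = [9.47, 9.47, 9.47, 47.33, 47.33, 18.93]
χ² = (39−9.47)²/9.47 + (9−9.47)²/9.47 + (36−9.47)²/9.47 + (33−47.33)²/47.33 + (11−47.33)²/47.33 + (14−18.93)²/18.93 = 200.0423
df = 5
p-value (upper-tail) = 0.00000
At α=0.01: p < α → reject H₀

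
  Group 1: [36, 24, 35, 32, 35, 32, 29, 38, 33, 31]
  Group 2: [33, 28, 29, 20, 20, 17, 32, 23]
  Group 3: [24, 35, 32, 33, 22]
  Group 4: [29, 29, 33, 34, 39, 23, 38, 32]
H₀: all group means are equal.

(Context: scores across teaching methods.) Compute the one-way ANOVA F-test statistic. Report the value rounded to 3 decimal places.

Group means [32.50, 25.25, 29.20, 32.12], grand mean 30.000
SSB = Σnᵢ(x̄ᵢ−x̄)² = 282.325; SSW = ΣΣ(x−x̄ᵢ)² = 721.675
MSB = 282.325/3 = 94.1083; MSW = 721.675/27 = 26.7287
F = MSB/MSW = 3.5209
df = (3, 27)

test statistic = 3.521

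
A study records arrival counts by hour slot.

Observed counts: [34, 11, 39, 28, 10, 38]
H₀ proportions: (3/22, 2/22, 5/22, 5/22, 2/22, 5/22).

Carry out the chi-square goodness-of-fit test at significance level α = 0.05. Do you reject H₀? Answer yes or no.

n = 160; E_i = n·p_i = [21.82, 14.55, 36.36, 36.36, 14.55, 36.36]
χ² = (34−21.82)²/21.82 + (11−14.55)²/14.55 + (39−36.36)²/36.36 + (28−36.36)²/36.36 + (10−14.55)²/14.55 + (38−36.36)²/36.36 = 11.2746
df = 5
p-value (upper-tail) = 0.04620
At α=0.05: p < α → reject H₀

reject H₀: yes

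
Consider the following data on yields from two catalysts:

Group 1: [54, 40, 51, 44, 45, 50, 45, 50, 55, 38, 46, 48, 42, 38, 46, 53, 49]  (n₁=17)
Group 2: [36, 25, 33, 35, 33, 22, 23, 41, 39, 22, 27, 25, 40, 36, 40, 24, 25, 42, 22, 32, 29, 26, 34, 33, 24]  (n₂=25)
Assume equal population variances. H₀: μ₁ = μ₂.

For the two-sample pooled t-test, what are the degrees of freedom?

degrees of freedom = 40

df = n₁ + n₂ − 2 = 17 + 25 − 2 = 40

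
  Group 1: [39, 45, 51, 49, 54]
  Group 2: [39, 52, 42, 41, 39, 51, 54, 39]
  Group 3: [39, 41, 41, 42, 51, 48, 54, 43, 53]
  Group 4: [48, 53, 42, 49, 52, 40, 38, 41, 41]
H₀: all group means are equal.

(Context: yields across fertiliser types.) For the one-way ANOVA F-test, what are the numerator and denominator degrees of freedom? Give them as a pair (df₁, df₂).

k = 4 groups, N = 31 total
df = (k−1, N−k) = (4−1, 31−4) = (3, 27)

degrees of freedom = [3, 27]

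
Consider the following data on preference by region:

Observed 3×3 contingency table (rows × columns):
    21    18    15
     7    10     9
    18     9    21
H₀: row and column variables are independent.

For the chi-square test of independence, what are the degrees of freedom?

degrees of freedom = 4

df = (r−1)(c−1) = (3−1)·(3−1) = 4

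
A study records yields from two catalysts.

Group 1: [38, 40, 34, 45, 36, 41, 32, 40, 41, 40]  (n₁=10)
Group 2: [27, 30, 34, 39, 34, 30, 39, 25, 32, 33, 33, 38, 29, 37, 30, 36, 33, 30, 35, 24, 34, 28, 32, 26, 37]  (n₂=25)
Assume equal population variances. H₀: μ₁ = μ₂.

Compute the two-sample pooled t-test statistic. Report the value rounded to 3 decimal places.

x̄₁=38.700, s₁=3.802, n₁=10
x̄₂=32.200, s₂=4.272, n₂=25
s_p² = [9·3.802² + 24·4.272²]/33 = 17.2152
SE = √(s_p²·(1/10+1/25)) = 1.5525
t = (38.700−32.200)/1.5525 = 4.1869
df = 33

test statistic = 4.187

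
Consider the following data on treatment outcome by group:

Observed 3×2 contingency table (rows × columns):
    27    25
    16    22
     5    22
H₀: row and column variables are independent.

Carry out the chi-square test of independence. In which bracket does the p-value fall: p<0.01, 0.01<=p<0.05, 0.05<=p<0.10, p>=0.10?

p-value bracket: 0.01<=p<0.05

Row totals [52, 38, 27], col totals [48, 69], n=117
χ² = (27−21.33)²/21.33 + (25−30.67)²/30.67 + (16−15.59)²/15.59 + (22−22.41)²/22.41 + (5−11.08)²/11.08 + (22−15.92)²/15.92 = 8.2237
df = 2
p-value (upper-tail) = 0.01638
→ bracket: 0.01<=p<0.05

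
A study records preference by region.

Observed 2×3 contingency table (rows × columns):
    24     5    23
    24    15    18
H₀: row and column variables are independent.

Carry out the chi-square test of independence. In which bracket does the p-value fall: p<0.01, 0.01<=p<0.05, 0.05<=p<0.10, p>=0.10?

Row totals [52, 57], col totals [48, 20, 41], n=109
χ² = (24−22.90)²/22.90 + (5−9.54)²/9.54 + (23−19.56)²/19.56 + (24−25.10)²/25.10 + (15−10.46)²/10.46 + (18−21.44)²/21.44 = 5.3917
df = 2
p-value (upper-tail) = 0.06748
→ bracket: 0.05<=p<0.10

p-value bracket: 0.05<=p<0.10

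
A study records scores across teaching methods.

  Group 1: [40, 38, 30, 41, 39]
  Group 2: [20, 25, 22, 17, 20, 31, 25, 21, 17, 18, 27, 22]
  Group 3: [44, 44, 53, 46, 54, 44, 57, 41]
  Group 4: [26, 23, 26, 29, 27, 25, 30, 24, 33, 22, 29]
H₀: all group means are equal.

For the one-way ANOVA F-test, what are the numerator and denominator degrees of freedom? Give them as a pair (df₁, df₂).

degrees of freedom = [3, 32]

k = 4 groups, N = 36 total
df = (k−1, N−k) = (4−1, 36−4) = (3, 32)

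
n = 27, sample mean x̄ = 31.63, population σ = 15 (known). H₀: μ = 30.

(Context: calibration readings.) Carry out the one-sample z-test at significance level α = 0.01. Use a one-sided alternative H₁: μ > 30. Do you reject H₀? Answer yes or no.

SE = σ/√n = 15/√27 = 2.8868
z = (x̄−μ₀)/SE = (31.63−30)/2.8868 = 0.5646
p-value (one-sided, H₁ greater) = 0.28616
At α=0.01: p ≥ α → fail to reject H₀

reject H₀: no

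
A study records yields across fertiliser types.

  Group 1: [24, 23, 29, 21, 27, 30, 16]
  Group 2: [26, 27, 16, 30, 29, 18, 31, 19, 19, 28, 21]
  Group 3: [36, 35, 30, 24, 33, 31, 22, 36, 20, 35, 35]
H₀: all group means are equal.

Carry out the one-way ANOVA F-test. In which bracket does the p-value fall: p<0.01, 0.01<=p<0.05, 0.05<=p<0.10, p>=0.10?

p-value bracket: 0.01<=p<0.05

Group means [24.29, 24.00, 30.64], grand mean 26.586
SSB = Σnᵢ(x̄ᵢ−x̄)² = 291.060; SSW = ΣΣ(x−x̄ᵢ)² = 793.974
MSB = 291.060/2 = 145.5302; MSW = 793.974/26 = 30.5375
F = MSB/MSW = 4.7656
df = (2, 26)
p-value (upper-tail) = 0.01725
→ bracket: 0.01<=p<0.05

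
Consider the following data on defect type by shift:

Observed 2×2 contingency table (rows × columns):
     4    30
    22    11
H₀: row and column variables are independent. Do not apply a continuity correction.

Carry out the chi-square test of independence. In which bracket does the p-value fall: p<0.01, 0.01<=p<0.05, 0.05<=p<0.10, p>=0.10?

Row totals [34, 33], col totals [26, 41], n=67
χ² = (4−13.19)²/13.19 + (30−20.81)²/20.81 + (22−12.81)²/12.81 + (11−20.19)²/20.19 = 21.2562
df = 1
p-value (upper-tail) = 0.00000
→ bracket: p<0.01

p-value bracket: p<0.01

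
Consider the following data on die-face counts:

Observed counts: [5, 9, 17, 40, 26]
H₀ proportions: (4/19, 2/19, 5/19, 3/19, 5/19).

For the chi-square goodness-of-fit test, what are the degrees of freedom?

df = k − 1 = 5 − 1 = 4

degrees of freedom = 4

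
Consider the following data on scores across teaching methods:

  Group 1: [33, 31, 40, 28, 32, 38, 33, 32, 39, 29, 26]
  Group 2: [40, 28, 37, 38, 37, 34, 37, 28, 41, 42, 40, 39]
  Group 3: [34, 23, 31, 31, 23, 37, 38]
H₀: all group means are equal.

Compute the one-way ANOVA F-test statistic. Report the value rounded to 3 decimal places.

test statistic = 3.449

Group means [32.82, 36.75, 31.00], grand mean 33.967
SSB = Σnᵢ(x̄ᵢ−x̄)² = 169.080; SSW = ΣΣ(x−x̄ᵢ)² = 661.886
MSB = 169.080/2 = 84.5402; MSW = 661.886/27 = 24.5143
F = MSB/MSW = 3.4486
df = (2, 27)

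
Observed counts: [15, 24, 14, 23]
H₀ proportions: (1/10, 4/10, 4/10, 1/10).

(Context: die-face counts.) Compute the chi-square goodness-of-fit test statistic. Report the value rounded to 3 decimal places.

n = 76; E_i = n·p_i = [7.60, 30.40, 30.40, 7.60]
χ² = (15−7.60)²/7.60 + (24−30.40)²/30.40 + (14−30.40)²/30.40 + (23−7.60)²/7.60 = 48.6053
df = 3

test statistic = 48.605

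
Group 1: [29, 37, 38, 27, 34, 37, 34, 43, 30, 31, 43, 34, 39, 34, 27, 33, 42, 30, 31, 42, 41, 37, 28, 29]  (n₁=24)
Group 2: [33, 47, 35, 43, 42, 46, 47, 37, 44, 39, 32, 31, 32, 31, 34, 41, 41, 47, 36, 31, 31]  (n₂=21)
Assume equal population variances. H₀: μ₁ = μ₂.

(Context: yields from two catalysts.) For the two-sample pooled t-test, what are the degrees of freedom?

degrees of freedom = 43

df = n₁ + n₂ − 2 = 24 + 21 − 2 = 43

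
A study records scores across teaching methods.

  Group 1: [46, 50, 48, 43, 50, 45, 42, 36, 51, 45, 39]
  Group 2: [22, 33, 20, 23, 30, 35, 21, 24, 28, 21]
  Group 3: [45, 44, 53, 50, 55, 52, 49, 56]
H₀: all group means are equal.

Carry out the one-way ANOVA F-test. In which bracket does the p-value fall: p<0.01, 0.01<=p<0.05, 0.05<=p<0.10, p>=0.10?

Group means [45.00, 25.70, 50.50], grand mean 39.862
SSB = Σnᵢ(x̄ᵢ−x̄)² = 3201.348; SSW = ΣΣ(x−x̄ᵢ)² = 624.100
MSB = 3201.348/2 = 1600.6741; MSW = 624.100/26 = 24.0038
F = MSB/MSW = 66.6841
df = (2, 26)
p-value (upper-tail) = 0.00000
→ bracket: p<0.01

p-value bracket: p<0.01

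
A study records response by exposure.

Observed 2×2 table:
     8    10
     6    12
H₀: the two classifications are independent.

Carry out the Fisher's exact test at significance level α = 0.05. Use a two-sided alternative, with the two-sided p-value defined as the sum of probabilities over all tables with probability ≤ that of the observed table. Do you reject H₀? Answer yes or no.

Margins: r₁=18, r₂=18, c₁=14, c₂=22, n=36
p_obs = C(18,8)·C(18,6)/C(36,14); sum pmf over tables with pmf ≤ p_obs
p-value (two-sided) = 0.73322
At α=0.05: p ≥ α → fail to reject H₀

reject H₀: no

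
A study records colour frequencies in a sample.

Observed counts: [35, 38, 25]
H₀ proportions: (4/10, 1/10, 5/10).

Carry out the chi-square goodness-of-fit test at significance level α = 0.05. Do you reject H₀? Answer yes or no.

n = 98; E_i = n·p_i = [39.20, 9.80, 49.00]
χ² = (35−39.20)²/39.20 + (38−9.80)²/9.80 + (25−49.00)²/49.00 = 93.3520
df = 2
p-value (upper-tail) = 0.00000
At α=0.05: p < α → reject H₀

reject H₀: yes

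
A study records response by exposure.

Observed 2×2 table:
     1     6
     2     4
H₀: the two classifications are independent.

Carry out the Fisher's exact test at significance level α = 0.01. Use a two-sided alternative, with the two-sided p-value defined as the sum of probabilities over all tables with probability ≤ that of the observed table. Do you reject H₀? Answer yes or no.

reject H₀: no

Margins: r₁=7, r₂=6, c₁=3, c₂=10, n=13
p_obs = C(7,1)·C(6,2)/C(13,3); sum pmf over tables with pmf ≤ p_obs
p-value (two-sided) = 0.55944
At α=0.01: p ≥ α → fail to reject H₀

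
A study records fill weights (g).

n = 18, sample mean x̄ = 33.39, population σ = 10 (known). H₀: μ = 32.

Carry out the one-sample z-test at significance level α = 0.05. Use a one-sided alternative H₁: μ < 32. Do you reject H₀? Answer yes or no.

SE = σ/√n = 10/√18 = 2.3570
z = (x̄−μ₀)/SE = (33.39−32)/2.3570 = 0.5897
p-value (one-sided, H₁ less) = 0.72231
At α=0.05: p ≥ α → fail to reject H₀

reject H₀: no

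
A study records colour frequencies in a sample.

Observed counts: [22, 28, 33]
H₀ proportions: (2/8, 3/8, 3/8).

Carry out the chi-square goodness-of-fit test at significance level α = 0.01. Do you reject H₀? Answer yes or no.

n = 83; E_i = n·p_i = [20.75, 31.12, 31.12]
χ² = (22−20.75)²/20.75 + (28−31.12)²/31.12 + (33−31.12)²/31.12 = 0.5020
df = 2
p-value (upper-tail) = 0.77802
At α=0.01: p ≥ α → fail to reject H₀

reject H₀: no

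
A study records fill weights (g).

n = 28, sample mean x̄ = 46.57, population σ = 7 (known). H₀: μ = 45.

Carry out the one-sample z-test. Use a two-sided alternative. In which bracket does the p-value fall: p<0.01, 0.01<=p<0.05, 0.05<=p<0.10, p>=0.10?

p-value bracket: p>=0.10

SE = σ/√n = 7/√28 = 1.3229
z = (x̄−μ₀)/SE = (46.57−45)/1.3229 = 1.1868
p-value (two-sided) = 0.23530
→ bracket: p>=0.10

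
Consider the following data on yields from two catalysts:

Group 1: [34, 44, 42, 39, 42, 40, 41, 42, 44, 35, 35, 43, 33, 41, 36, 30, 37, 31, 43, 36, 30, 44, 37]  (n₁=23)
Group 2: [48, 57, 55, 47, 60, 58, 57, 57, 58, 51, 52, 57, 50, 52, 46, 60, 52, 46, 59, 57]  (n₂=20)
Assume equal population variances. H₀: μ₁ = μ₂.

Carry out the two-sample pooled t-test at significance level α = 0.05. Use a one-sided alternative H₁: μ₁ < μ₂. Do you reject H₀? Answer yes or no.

x̄₁=38.217, s₁=4.641, n₁=23
x̄₂=53.950, s₂=4.729, n₂=20
s_p² = [22·4.641² + 19·4.729²]/41 = 21.9235
SE = √(s_p²·(1/23+1/20)) = 1.4316
t = (38.217−53.950)/1.4316 = -10.9898
df = 41
p-value (one-sided, H₁ less) = 0.00000
At α=0.05: p < α → reject H₀

reject H₀: yes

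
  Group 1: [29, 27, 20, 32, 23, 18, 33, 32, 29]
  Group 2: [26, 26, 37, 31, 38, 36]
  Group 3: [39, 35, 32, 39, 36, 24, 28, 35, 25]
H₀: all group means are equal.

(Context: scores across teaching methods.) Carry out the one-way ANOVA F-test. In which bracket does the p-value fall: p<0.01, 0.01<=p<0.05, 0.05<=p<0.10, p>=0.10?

Group means [27.00, 32.33, 32.56], grand mean 30.417
SSB = Σnᵢ(x̄ᵢ−x̄)² = 168.278; SSW = ΣΣ(x−x̄ᵢ)² = 647.556
MSB = 168.278/2 = 84.1389; MSW = 647.556/21 = 30.8360
F = MSB/MSW = 2.7286
df = (2, 21)
p-value (upper-tail) = 0.08843
→ bracket: 0.05<=p<0.10

p-value bracket: 0.05<=p<0.10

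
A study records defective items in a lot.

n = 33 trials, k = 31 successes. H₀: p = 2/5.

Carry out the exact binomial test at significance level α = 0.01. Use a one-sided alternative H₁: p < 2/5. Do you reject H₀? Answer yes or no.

reject H₀: no

Exact binomial: n=33, k=31, p₀=2/5=0.4000
P(X≤31) from Σ C(n,i)·p₀^i·(1−p₀)^(n−i)
p-value (one-sided, H₁ less) = 1.00000
At α=0.01: p ≥ α → fail to reject H₀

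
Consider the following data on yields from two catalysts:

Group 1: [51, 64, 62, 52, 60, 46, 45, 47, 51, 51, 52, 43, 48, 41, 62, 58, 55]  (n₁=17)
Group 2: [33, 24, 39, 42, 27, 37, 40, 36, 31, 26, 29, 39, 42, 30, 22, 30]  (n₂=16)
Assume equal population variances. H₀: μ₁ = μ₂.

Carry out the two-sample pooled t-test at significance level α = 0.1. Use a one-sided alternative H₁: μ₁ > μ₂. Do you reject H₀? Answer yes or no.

x̄₁=52.235, s₁=6.996, n₁=17
x̄₂=32.938, s₂=6.496, n₂=16
s_p² = [16·6.996² + 15·6.496²]/31 = 45.6773
SE = √(s_p²·(1/17+1/16)) = 2.3541
t = (52.235−32.938)/2.3541 = 8.1976
df = 31
p-value (one-sided, H₁ greater) = 0.00000
At α=0.1: p < α → reject H₀

reject H₀: yes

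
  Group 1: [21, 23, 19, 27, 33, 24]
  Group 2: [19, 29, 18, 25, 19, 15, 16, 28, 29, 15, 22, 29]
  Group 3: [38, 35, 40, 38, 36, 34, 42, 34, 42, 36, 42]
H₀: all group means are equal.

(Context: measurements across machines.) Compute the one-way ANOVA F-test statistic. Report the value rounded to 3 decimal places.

test statistic = 35.075

Group means [24.50, 22.00, 37.91], grand mean 28.552
SSB = Σnᵢ(x̄ᵢ−x̄)² = 1576.763; SSW = ΣΣ(x−x̄ᵢ)² = 584.409
MSB = 1576.763/2 = 788.3817; MSW = 584.409/26 = 22.4773
F = MSB/MSW = 35.0746
df = (2, 26)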